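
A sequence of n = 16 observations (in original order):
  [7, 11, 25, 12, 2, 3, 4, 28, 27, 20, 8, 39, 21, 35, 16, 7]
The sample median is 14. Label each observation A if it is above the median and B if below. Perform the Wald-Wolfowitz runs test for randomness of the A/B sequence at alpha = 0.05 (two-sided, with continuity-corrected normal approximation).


Step 1: Compute median = 14; label A = above, B = below.
Labels in order: BBABBBBAAABAAAAB  (n_A = 8, n_B = 8)
Step 2: Count runs R = 7.
Step 3: Under H0 (random ordering), E[R] = 2*n_A*n_B/(n_A+n_B) + 1 = 2*8*8/16 + 1 = 9.0000.
        Var[R] = 2*n_A*n_B*(2*n_A*n_B - n_A - n_B) / ((n_A+n_B)^2 * (n_A+n_B-1)) = 14336/3840 = 3.7333.
        SD[R] = 1.9322.
Step 4: Continuity-corrected z = (R + 0.5 - E[R]) / SD[R] = (7 + 0.5 - 9.0000) / 1.9322 = -0.7763.
Step 5: Two-sided p-value via normal approximation = 2*(1 - Phi(|z|)) = 0.437558.
Step 6: alpha = 0.05. fail to reject H0.

R = 7, z = -0.7763, p = 0.437558, fail to reject H0.


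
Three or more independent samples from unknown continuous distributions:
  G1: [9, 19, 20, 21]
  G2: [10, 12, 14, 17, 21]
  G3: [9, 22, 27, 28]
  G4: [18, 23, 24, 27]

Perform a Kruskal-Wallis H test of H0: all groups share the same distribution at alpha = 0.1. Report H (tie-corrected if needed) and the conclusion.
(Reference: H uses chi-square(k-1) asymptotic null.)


Step 1: Combine all N = 17 observations and assign midranks.
sorted (value, group, rank): (9,G1,1.5), (9,G3,1.5), (10,G2,3), (12,G2,4), (14,G2,5), (17,G2,6), (18,G4,7), (19,G1,8), (20,G1,9), (21,G1,10.5), (21,G2,10.5), (22,G3,12), (23,G4,13), (24,G4,14), (27,G3,15.5), (27,G4,15.5), (28,G3,17)
Step 2: Sum ranks within each group.
R_1 = 29 (n_1 = 4)
R_2 = 28.5 (n_2 = 5)
R_3 = 46 (n_3 = 4)
R_4 = 49.5 (n_4 = 4)
Step 3: H = 12/(N(N+1)) * sum(R_i^2/n_i) - 3(N+1)
     = 12/(17*18) * (29^2/4 + 28.5^2/5 + 46^2/4 + 49.5^2/4) - 3*18
     = 0.039216 * 1514.26 - 54
     = 5.382843.
Step 4: Ties present; correction factor C = 1 - 18/(17^3 - 17) = 0.996324. Corrected H = 5.382843 / 0.996324 = 5.402706.
Step 5: Under H0, H ~ chi^2(3); p-value = 0.144575.
Step 6: alpha = 0.1. fail to reject H0.

H = 5.4027, df = 3, p = 0.144575, fail to reject H0.


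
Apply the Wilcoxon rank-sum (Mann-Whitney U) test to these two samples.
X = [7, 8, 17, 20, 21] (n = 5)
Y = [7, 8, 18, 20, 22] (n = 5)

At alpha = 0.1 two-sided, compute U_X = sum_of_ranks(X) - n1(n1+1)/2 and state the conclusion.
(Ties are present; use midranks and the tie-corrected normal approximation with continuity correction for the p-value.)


Step 1: Combine and sort all 10 observations; assign midranks.
sorted (value, group): (7,X), (7,Y), (8,X), (8,Y), (17,X), (18,Y), (20,X), (20,Y), (21,X), (22,Y)
ranks: 7->1.5, 7->1.5, 8->3.5, 8->3.5, 17->5, 18->6, 20->7.5, 20->7.5, 21->9, 22->10
Step 2: Rank sum for X: R1 = 1.5 + 3.5 + 5 + 7.5 + 9 = 26.5.
Step 3: U_X = R1 - n1(n1+1)/2 = 26.5 - 5*6/2 = 26.5 - 15 = 11.5.
       U_Y = n1*n2 - U_X = 25 - 11.5 = 13.5.
Step 4: Ties are present, so use the tie-corrected normal approximation (with continuity correction) for the p-value.
Step 5: p-value = 0.916051; compare to alpha = 0.1. fail to reject H0.

U_X = 11.5, p = 0.916051, fail to reject H0 at alpha = 0.1.


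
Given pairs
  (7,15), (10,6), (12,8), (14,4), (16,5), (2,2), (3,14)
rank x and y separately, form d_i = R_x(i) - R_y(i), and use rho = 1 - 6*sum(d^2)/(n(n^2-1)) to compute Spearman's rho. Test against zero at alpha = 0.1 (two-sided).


Step 1: Rank x and y separately (midranks; no ties here).
rank(x): 7->3, 10->4, 12->5, 14->6, 16->7, 2->1, 3->2
rank(y): 15->7, 6->4, 8->5, 4->2, 5->3, 2->1, 14->6
Step 2: d_i = R_x(i) - R_y(i); compute d_i^2.
  (3-7)^2=16, (4-4)^2=0, (5-5)^2=0, (6-2)^2=16, (7-3)^2=16, (1-1)^2=0, (2-6)^2=16
sum(d^2) = 64.
Step 3: rho = 1 - 6*64 / (7*(7^2 - 1)) = 1 - 384/336 = -0.142857.
Step 4: Under H0, t = rho * sqrt((n-2)/(1-rho^2)) = -0.3227 ~ t(5).
Step 5: Two-sided p-value from the t-distribution with 5 df = 0.759945.
Step 6: alpha = 0.1. fail to reject H0.

rho = -0.1429, p = 0.759945, fail to reject H0 at alpha = 0.1.


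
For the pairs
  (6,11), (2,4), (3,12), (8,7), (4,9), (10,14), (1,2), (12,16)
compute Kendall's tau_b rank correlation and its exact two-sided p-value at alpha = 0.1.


Step 1: Enumerate the 28 unordered pairs (i,j) with i<j and classify each by sign(x_j-x_i) * sign(y_j-y_i).
  (1,2):dx=-4,dy=-7->C; (1,3):dx=-3,dy=+1->D; (1,4):dx=+2,dy=-4->D; (1,5):dx=-2,dy=-2->C
  (1,6):dx=+4,dy=+3->C; (1,7):dx=-5,dy=-9->C; (1,8):dx=+6,dy=+5->C; (2,3):dx=+1,dy=+8->C
  (2,4):dx=+6,dy=+3->C; (2,5):dx=+2,dy=+5->C; (2,6):dx=+8,dy=+10->C; (2,7):dx=-1,dy=-2->C
  (2,8):dx=+10,dy=+12->C; (3,4):dx=+5,dy=-5->D; (3,5):dx=+1,dy=-3->D; (3,6):dx=+7,dy=+2->C
  (3,7):dx=-2,dy=-10->C; (3,8):dx=+9,dy=+4->C; (4,5):dx=-4,dy=+2->D; (4,6):dx=+2,dy=+7->C
  (4,7):dx=-7,dy=-5->C; (4,8):dx=+4,dy=+9->C; (5,6):dx=+6,dy=+5->C; (5,7):dx=-3,dy=-7->C
  (5,8):dx=+8,dy=+7->C; (6,7):dx=-9,dy=-12->C; (6,8):dx=+2,dy=+2->C; (7,8):dx=+11,dy=+14->C
Step 2: C = 23, D = 5, total pairs = 28.
Step 3: tau = (C - D)/(n(n-1)/2) = (23 - 5)/28 = 0.642857.
Step 4: Exact two-sided p-value (enumerate n! = 40320 permutations of y under H0): p = 0.031151.
Step 5: alpha = 0.1. reject H0.

tau_b = 0.6429 (C=23, D=5), p = 0.031151, reject H0.


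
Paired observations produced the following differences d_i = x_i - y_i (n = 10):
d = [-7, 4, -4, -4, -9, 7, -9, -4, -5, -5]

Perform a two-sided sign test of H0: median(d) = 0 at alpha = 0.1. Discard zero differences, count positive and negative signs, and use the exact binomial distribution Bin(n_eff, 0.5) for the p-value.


Step 1: Discard zero differences. Original n = 10; n_eff = number of nonzero differences = 10.
Nonzero differences (with sign): -7, +4, -4, -4, -9, +7, -9, -4, -5, -5
Step 2: Count signs: positive = 2, negative = 8.
Step 3: Under H0: P(positive) = 0.5, so the number of positives S ~ Bin(10, 0.5).
Step 4: Two-sided exact p-value = sum of Bin(10,0.5) probabilities at or below the observed probability = 0.109375.
Step 5: alpha = 0.1. fail to reject H0.

n_eff = 10, pos = 2, neg = 8, p = 0.109375, fail to reject H0.


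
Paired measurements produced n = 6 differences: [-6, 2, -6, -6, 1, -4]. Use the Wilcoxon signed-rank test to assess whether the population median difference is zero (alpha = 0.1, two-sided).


Step 1: Drop any zero differences (none here) and take |d_i|.
|d| = [6, 2, 6, 6, 1, 4]
Step 2: Midrank |d_i| (ties get averaged ranks).
ranks: |6|->5, |2|->2, |6|->5, |6|->5, |1|->1, |4|->3
Step 3: Attach original signs; sum ranks with positive sign and with negative sign.
W+ = 2 + 1 = 3
W- = 5 + 5 + 5 + 3 = 18
(Check: W+ + W- = 21 should equal n(n+1)/2 = 21.)
Step 4: Test statistic W = min(W+, W-) = 3.
Step 5: Ties in |d|, so use the tie-corrected normal approximation.
        E[W] = n(n+1)/4 = 6*7/4 = 10.5.
        Tie groups: |d|=6 (t=3); sum(t^3 - t) = 24.
        Var[W] = n(n+1)(2n+1)/24 - sum(t^3-t)/48 = 546/24 - 24/48 = 22.25.
        z = (W - E[W]) / sqrt(Var[W]) = (3 - 10.5) / 4.7170 = -1.5900.
        Two-sided p = 2*Phi(z) = 0.111836.
Step 6: alpha = 0.1. fail to reject H0.

W+ = 3, W- = 18, W = min = 3, p = 0.111836, fail to reject H0.


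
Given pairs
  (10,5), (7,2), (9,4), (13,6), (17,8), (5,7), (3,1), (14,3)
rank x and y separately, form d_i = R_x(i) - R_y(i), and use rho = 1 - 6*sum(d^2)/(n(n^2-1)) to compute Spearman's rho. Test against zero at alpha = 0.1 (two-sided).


Step 1: Rank x and y separately (midranks; no ties here).
rank(x): 10->5, 7->3, 9->4, 13->6, 17->8, 5->2, 3->1, 14->7
rank(y): 5->5, 2->2, 4->4, 6->6, 8->8, 7->7, 1->1, 3->3
Step 2: d_i = R_x(i) - R_y(i); compute d_i^2.
  (5-5)^2=0, (3-2)^2=1, (4-4)^2=0, (6-6)^2=0, (8-8)^2=0, (2-7)^2=25, (1-1)^2=0, (7-3)^2=16
sum(d^2) = 42.
Step 3: rho = 1 - 6*42 / (8*(8^2 - 1)) = 1 - 252/504 = 0.500000.
Step 4: Under H0, t = rho * sqrt((n-2)/(1-rho^2)) = 1.4142 ~ t(6).
Step 5: Two-sided p-value from the t-distribution with 6 df = 0.207031.
Step 6: alpha = 0.1. fail to reject H0.

rho = 0.5000, p = 0.207031, fail to reject H0 at alpha = 0.1.


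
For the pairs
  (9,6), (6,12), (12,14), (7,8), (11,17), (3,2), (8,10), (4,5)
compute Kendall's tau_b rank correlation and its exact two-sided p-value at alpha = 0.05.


Step 1: Enumerate the 28 unordered pairs (i,j) with i<j and classify each by sign(x_j-x_i) * sign(y_j-y_i).
  (1,2):dx=-3,dy=+6->D; (1,3):dx=+3,dy=+8->C; (1,4):dx=-2,dy=+2->D; (1,5):dx=+2,dy=+11->C
  (1,6):dx=-6,dy=-4->C; (1,7):dx=-1,dy=+4->D; (1,8):dx=-5,dy=-1->C; (2,3):dx=+6,dy=+2->C
  (2,4):dx=+1,dy=-4->D; (2,5):dx=+5,dy=+5->C; (2,6):dx=-3,dy=-10->C; (2,7):dx=+2,dy=-2->D
  (2,8):dx=-2,dy=-7->C; (3,4):dx=-5,dy=-6->C; (3,5):dx=-1,dy=+3->D; (3,6):dx=-9,dy=-12->C
  (3,7):dx=-4,dy=-4->C; (3,8):dx=-8,dy=-9->C; (4,5):dx=+4,dy=+9->C; (4,6):dx=-4,dy=-6->C
  (4,7):dx=+1,dy=+2->C; (4,8):dx=-3,dy=-3->C; (5,6):dx=-8,dy=-15->C; (5,7):dx=-3,dy=-7->C
  (5,8):dx=-7,dy=-12->C; (6,7):dx=+5,dy=+8->C; (6,8):dx=+1,dy=+3->C; (7,8):dx=-4,dy=-5->C
Step 2: C = 22, D = 6, total pairs = 28.
Step 3: tau = (C - D)/(n(n-1)/2) = (22 - 6)/28 = 0.571429.
Step 4: Exact two-sided p-value (enumerate n! = 40320 permutations of y under H0): p = 0.061012.
Step 5: alpha = 0.05. fail to reject H0.

tau_b = 0.5714 (C=22, D=6), p = 0.061012, fail to reject H0.


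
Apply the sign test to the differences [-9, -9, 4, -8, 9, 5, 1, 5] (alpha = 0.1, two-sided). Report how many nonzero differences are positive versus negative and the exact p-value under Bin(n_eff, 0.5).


Step 1: Discard zero differences. Original n = 8; n_eff = number of nonzero differences = 8.
Nonzero differences (with sign): -9, -9, +4, -8, +9, +5, +1, +5
Step 2: Count signs: positive = 5, negative = 3.
Step 3: Under H0: P(positive) = 0.5, so the number of positives S ~ Bin(8, 0.5).
Step 4: Two-sided exact p-value = sum of Bin(8,0.5) probabilities at or below the observed probability = 0.726562.
Step 5: alpha = 0.1. fail to reject H0.

n_eff = 8, pos = 5, neg = 3, p = 0.726562, fail to reject H0.


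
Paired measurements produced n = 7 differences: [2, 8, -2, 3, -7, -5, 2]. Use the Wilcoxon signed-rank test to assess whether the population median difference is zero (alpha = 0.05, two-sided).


Step 1: Drop any zero differences (none here) and take |d_i|.
|d| = [2, 8, 2, 3, 7, 5, 2]
Step 2: Midrank |d_i| (ties get averaged ranks).
ranks: |2|->2, |8|->7, |2|->2, |3|->4, |7|->6, |5|->5, |2|->2
Step 3: Attach original signs; sum ranks with positive sign and with negative sign.
W+ = 2 + 7 + 4 + 2 = 15
W- = 2 + 6 + 5 = 13
(Check: W+ + W- = 28 should equal n(n+1)/2 = 28.)
Step 4: Test statistic W = min(W+, W-) = 13.
Step 5: Ties in |d|, so use the tie-corrected normal approximation.
        E[W] = n(n+1)/4 = 7*8/4 = 14.
        Tie groups: |d|=2 (t=3); sum(t^3 - t) = 24.
        Var[W] = n(n+1)(2n+1)/24 - sum(t^3-t)/48 = 840/24 - 24/48 = 34.5.
        z = (W - E[W]) / sqrt(Var[W]) = (13 - 14) / 5.8737 = -0.1703.
        Two-sided p = 2*Phi(z) = 0.864813.
Step 6: alpha = 0.05. fail to reject H0.

W+ = 15, W- = 13, W = min = 13, p = 0.864813, fail to reject H0.


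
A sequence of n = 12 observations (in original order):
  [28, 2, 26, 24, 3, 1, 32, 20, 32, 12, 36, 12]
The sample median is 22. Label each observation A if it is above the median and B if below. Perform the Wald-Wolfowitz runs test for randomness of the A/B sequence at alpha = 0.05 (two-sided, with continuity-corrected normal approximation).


Step 1: Compute median = 22; label A = above, B = below.
Labels in order: ABAABBABABAB  (n_A = 6, n_B = 6)
Step 2: Count runs R = 10.
Step 3: Under H0 (random ordering), E[R] = 2*n_A*n_B/(n_A+n_B) + 1 = 2*6*6/12 + 1 = 7.0000.
        Var[R] = 2*n_A*n_B*(2*n_A*n_B - n_A - n_B) / ((n_A+n_B)^2 * (n_A+n_B-1)) = 4320/1584 = 2.7273.
        SD[R] = 1.6514.
Step 4: Continuity-corrected z = (R - 0.5 - E[R]) / SD[R] = (10 - 0.5 - 7.0000) / 1.6514 = 1.5138.
Step 5: Two-sided p-value via normal approximation = 2*(1 - Phi(|z|)) = 0.130070.
Step 6: alpha = 0.05. fail to reject H0.

R = 10, z = 1.5138, p = 0.130070, fail to reject H0.


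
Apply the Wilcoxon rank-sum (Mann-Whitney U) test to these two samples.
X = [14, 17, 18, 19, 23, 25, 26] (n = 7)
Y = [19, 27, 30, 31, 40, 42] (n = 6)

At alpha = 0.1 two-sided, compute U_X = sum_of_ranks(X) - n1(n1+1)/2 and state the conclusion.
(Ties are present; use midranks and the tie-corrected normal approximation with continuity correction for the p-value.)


Step 1: Combine and sort all 13 observations; assign midranks.
sorted (value, group): (14,X), (17,X), (18,X), (19,X), (19,Y), (23,X), (25,X), (26,X), (27,Y), (30,Y), (31,Y), (40,Y), (42,Y)
ranks: 14->1, 17->2, 18->3, 19->4.5, 19->4.5, 23->6, 25->7, 26->8, 27->9, 30->10, 31->11, 40->12, 42->13
Step 2: Rank sum for X: R1 = 1 + 2 + 3 + 4.5 + 6 + 7 + 8 = 31.5.
Step 3: U_X = R1 - n1(n1+1)/2 = 31.5 - 7*8/2 = 31.5 - 28 = 3.5.
       U_Y = n1*n2 - U_X = 42 - 3.5 = 38.5.
Step 4: Ties are present, so use the tie-corrected normal approximation (with continuity correction) for the p-value.
Step 5: p-value = 0.015019; compare to alpha = 0.1. reject H0.

U_X = 3.5, p = 0.015019, reject H0 at alpha = 0.1.


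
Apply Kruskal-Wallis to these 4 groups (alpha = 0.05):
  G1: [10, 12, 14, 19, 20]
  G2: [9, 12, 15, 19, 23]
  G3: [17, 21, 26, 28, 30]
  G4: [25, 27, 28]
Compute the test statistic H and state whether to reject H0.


Step 1: Combine all N = 18 observations and assign midranks.
sorted (value, group, rank): (9,G2,1), (10,G1,2), (12,G1,3.5), (12,G2,3.5), (14,G1,5), (15,G2,6), (17,G3,7), (19,G1,8.5), (19,G2,8.5), (20,G1,10), (21,G3,11), (23,G2,12), (25,G4,13), (26,G3,14), (27,G4,15), (28,G3,16.5), (28,G4,16.5), (30,G3,18)
Step 2: Sum ranks within each group.
R_1 = 29 (n_1 = 5)
R_2 = 31 (n_2 = 5)
R_3 = 66.5 (n_3 = 5)
R_4 = 44.5 (n_4 = 3)
Step 3: H = 12/(N(N+1)) * sum(R_i^2/n_i) - 3(N+1)
     = 12/(18*19) * (29^2/5 + 31^2/5 + 66.5^2/5 + 44.5^2/3) - 3*19
     = 0.035088 * 1904.93 - 57
     = 9.839766.
Step 4: Ties present; correction factor C = 1 - 18/(18^3 - 18) = 0.996904. Corrected H = 9.839766 / 0.996904 = 9.870324.
Step 5: Under H0, H ~ chi^2(3); p-value = 0.019701.
Step 6: alpha = 0.05. reject H0.

H = 9.8703, df = 3, p = 0.019701, reject H0.


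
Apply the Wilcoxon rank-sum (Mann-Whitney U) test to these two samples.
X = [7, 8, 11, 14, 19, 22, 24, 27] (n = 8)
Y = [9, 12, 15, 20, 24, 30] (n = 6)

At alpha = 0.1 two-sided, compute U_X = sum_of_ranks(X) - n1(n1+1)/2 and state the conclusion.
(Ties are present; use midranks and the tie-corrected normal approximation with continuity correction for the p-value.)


Step 1: Combine and sort all 14 observations; assign midranks.
sorted (value, group): (7,X), (8,X), (9,Y), (11,X), (12,Y), (14,X), (15,Y), (19,X), (20,Y), (22,X), (24,X), (24,Y), (27,X), (30,Y)
ranks: 7->1, 8->2, 9->3, 11->4, 12->5, 14->6, 15->7, 19->8, 20->9, 22->10, 24->11.5, 24->11.5, 27->13, 30->14
Step 2: Rank sum for X: R1 = 1 + 2 + 4 + 6 + 8 + 10 + 11.5 + 13 = 55.5.
Step 3: U_X = R1 - n1(n1+1)/2 = 55.5 - 8*9/2 = 55.5 - 36 = 19.5.
       U_Y = n1*n2 - U_X = 48 - 19.5 = 28.5.
Step 4: Ties are present, so use the tie-corrected normal approximation (with continuity correction) for the p-value.
Step 5: p-value = 0.605180; compare to alpha = 0.1. fail to reject H0.

U_X = 19.5, p = 0.605180, fail to reject H0 at alpha = 0.1.


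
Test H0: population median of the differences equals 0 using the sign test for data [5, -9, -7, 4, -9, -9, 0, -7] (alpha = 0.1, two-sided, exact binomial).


Step 1: Discard zero differences. Original n = 8; n_eff = number of nonzero differences = 7.
Nonzero differences (with sign): +5, -9, -7, +4, -9, -9, -7
Step 2: Count signs: positive = 2, negative = 5.
Step 3: Under H0: P(positive) = 0.5, so the number of positives S ~ Bin(7, 0.5).
Step 4: Two-sided exact p-value = sum of Bin(7,0.5) probabilities at or below the observed probability = 0.453125.
Step 5: alpha = 0.1. fail to reject H0.

n_eff = 7, pos = 2, neg = 5, p = 0.453125, fail to reject H0.


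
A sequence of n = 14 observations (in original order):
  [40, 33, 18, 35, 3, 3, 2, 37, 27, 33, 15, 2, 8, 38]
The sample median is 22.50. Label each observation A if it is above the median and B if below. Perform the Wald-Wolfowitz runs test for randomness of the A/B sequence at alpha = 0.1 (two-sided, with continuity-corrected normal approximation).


Step 1: Compute median = 22.50; label A = above, B = below.
Labels in order: AABABBBAAABBBA  (n_A = 7, n_B = 7)
Step 2: Count runs R = 7.
Step 3: Under H0 (random ordering), E[R] = 2*n_A*n_B/(n_A+n_B) + 1 = 2*7*7/14 + 1 = 8.0000.
        Var[R] = 2*n_A*n_B*(2*n_A*n_B - n_A - n_B) / ((n_A+n_B)^2 * (n_A+n_B-1)) = 8232/2548 = 3.2308.
        SD[R] = 1.7974.
Step 4: Continuity-corrected z = (R + 0.5 - E[R]) / SD[R] = (7 + 0.5 - 8.0000) / 1.7974 = -0.2782.
Step 5: Two-sided p-value via normal approximation = 2*(1 - Phi(|z|)) = 0.780879.
Step 6: alpha = 0.1. fail to reject H0.

R = 7, z = -0.2782, p = 0.780879, fail to reject H0.


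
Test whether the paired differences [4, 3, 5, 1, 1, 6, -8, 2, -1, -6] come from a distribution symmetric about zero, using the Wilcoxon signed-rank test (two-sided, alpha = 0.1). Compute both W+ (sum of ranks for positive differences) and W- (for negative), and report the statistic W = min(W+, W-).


Step 1: Drop any zero differences (none here) and take |d_i|.
|d| = [4, 3, 5, 1, 1, 6, 8, 2, 1, 6]
Step 2: Midrank |d_i| (ties get averaged ranks).
ranks: |4|->6, |3|->5, |5|->7, |1|->2, |1|->2, |6|->8.5, |8|->10, |2|->4, |1|->2, |6|->8.5
Step 3: Attach original signs; sum ranks with positive sign and with negative sign.
W+ = 6 + 5 + 7 + 2 + 2 + 8.5 + 4 = 34.5
W- = 10 + 2 + 8.5 = 20.5
(Check: W+ + W- = 55 should equal n(n+1)/2 = 55.)
Step 4: Test statistic W = min(W+, W-) = 20.5.
Step 5: Ties in |d|, so use the tie-corrected normal approximation.
        E[W] = n(n+1)/4 = 10*11/4 = 27.5.
        Tie groups: |d|=1 (t=3), |d|=6 (t=2); sum(t^3 - t) = 30.
        Var[W] = n(n+1)(2n+1)/24 - sum(t^3-t)/48 = 2310/24 - 30/48 = 95.625.
        z = (W - E[W]) / sqrt(Var[W]) = (20.5 - 27.5) / 9.7788 = -0.7158.
        Two-sided p = 2*Phi(z) = 0.474094.
Step 6: alpha = 0.1. fail to reject H0.

W+ = 34.5, W- = 20.5, W = min = 20.5, p = 0.474094, fail to reject H0.


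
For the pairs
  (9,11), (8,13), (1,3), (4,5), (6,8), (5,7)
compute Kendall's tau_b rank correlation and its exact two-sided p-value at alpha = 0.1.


Step 1: Enumerate the 15 unordered pairs (i,j) with i<j and classify each by sign(x_j-x_i) * sign(y_j-y_i).
  (1,2):dx=-1,dy=+2->D; (1,3):dx=-8,dy=-8->C; (1,4):dx=-5,dy=-6->C; (1,5):dx=-3,dy=-3->C
  (1,6):dx=-4,dy=-4->C; (2,3):dx=-7,dy=-10->C; (2,4):dx=-4,dy=-8->C; (2,5):dx=-2,dy=-5->C
  (2,6):dx=-3,dy=-6->C; (3,4):dx=+3,dy=+2->C; (3,5):dx=+5,dy=+5->C; (3,6):dx=+4,dy=+4->C
  (4,5):dx=+2,dy=+3->C; (4,6):dx=+1,dy=+2->C; (5,6):dx=-1,dy=-1->C
Step 2: C = 14, D = 1, total pairs = 15.
Step 3: tau = (C - D)/(n(n-1)/2) = (14 - 1)/15 = 0.866667.
Step 4: Exact two-sided p-value (enumerate n! = 720 permutations of y under H0): p = 0.016667.
Step 5: alpha = 0.1. reject H0.

tau_b = 0.8667 (C=14, D=1), p = 0.016667, reject H0.


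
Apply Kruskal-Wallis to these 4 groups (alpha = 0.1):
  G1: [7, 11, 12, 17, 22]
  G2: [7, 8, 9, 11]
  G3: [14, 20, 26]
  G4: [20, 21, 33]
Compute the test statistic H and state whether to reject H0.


Step 1: Combine all N = 15 observations and assign midranks.
sorted (value, group, rank): (7,G1,1.5), (7,G2,1.5), (8,G2,3), (9,G2,4), (11,G1,5.5), (11,G2,5.5), (12,G1,7), (14,G3,8), (17,G1,9), (20,G3,10.5), (20,G4,10.5), (21,G4,12), (22,G1,13), (26,G3,14), (33,G4,15)
Step 2: Sum ranks within each group.
R_1 = 36 (n_1 = 5)
R_2 = 14 (n_2 = 4)
R_3 = 32.5 (n_3 = 3)
R_4 = 37.5 (n_4 = 3)
Step 3: H = 12/(N(N+1)) * sum(R_i^2/n_i) - 3(N+1)
     = 12/(15*16) * (36^2/5 + 14^2/4 + 32.5^2/3 + 37.5^2/3) - 3*16
     = 0.050000 * 1129.03 - 48
     = 8.451667.
Step 4: Ties present; correction factor C = 1 - 18/(15^3 - 15) = 0.994643. Corrected H = 8.451667 / 0.994643 = 8.497187.
Step 5: Under H0, H ~ chi^2(3); p-value = 0.036780.
Step 6: alpha = 0.1. reject H0.

H = 8.4972, df = 3, p = 0.036780, reject H0.


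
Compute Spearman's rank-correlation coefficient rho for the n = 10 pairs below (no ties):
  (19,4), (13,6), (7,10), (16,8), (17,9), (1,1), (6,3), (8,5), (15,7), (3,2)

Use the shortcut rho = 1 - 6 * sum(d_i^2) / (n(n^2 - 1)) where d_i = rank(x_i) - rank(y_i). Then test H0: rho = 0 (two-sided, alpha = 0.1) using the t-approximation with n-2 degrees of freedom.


Step 1: Rank x and y separately (midranks; no ties here).
rank(x): 19->10, 13->6, 7->4, 16->8, 17->9, 1->1, 6->3, 8->5, 15->7, 3->2
rank(y): 4->4, 6->6, 10->10, 8->8, 9->9, 1->1, 3->3, 5->5, 7->7, 2->2
Step 2: d_i = R_x(i) - R_y(i); compute d_i^2.
  (10-4)^2=36, (6-6)^2=0, (4-10)^2=36, (8-8)^2=0, (9-9)^2=0, (1-1)^2=0, (3-3)^2=0, (5-5)^2=0, (7-7)^2=0, (2-2)^2=0
sum(d^2) = 72.
Step 3: rho = 1 - 6*72 / (10*(10^2 - 1)) = 1 - 432/990 = 0.563636.
Step 4: Under H0, t = rho * sqrt((n-2)/(1-rho^2)) = 1.9300 ~ t(8).
Step 5: Two-sided p-value from the t-distribution with 8 df = 0.089724.
Step 6: alpha = 0.1. reject H0.

rho = 0.5636, p = 0.089724, reject H0 at alpha = 0.1.


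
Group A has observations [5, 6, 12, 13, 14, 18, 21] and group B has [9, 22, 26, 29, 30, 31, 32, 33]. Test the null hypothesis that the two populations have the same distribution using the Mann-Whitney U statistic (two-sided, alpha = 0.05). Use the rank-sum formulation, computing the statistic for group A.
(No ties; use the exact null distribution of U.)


Step 1: Combine and sort all 15 observations; assign midranks.
sorted (value, group): (5,X), (6,X), (9,Y), (12,X), (13,X), (14,X), (18,X), (21,X), (22,Y), (26,Y), (29,Y), (30,Y), (31,Y), (32,Y), (33,Y)
ranks: 5->1, 6->2, 9->3, 12->4, 13->5, 14->6, 18->7, 21->8, 22->9, 26->10, 29->11, 30->12, 31->13, 32->14, 33->15
Step 2: Rank sum for X: R1 = 1 + 2 + 4 + 5 + 6 + 7 + 8 = 33.
Step 3: U_X = R1 - n1(n1+1)/2 = 33 - 7*8/2 = 33 - 28 = 5.
       U_Y = n1*n2 - U_X = 56 - 5 = 51.
Step 4: No ties, so the exact null distribution of U (based on enumerating the C(15,7) = 6435 equally likely rank assignments) gives the two-sided p-value.
Step 5: p-value = 0.005905; compare to alpha = 0.05. reject H0.

U_X = 5, p = 0.005905, reject H0 at alpha = 0.05.


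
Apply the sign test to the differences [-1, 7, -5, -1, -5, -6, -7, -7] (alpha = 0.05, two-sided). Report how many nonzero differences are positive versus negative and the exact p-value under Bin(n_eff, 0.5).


Step 1: Discard zero differences. Original n = 8; n_eff = number of nonzero differences = 8.
Nonzero differences (with sign): -1, +7, -5, -1, -5, -6, -7, -7
Step 2: Count signs: positive = 1, negative = 7.
Step 3: Under H0: P(positive) = 0.5, so the number of positives S ~ Bin(8, 0.5).
Step 4: Two-sided exact p-value = sum of Bin(8,0.5) probabilities at or below the observed probability = 0.070312.
Step 5: alpha = 0.05. fail to reject H0.

n_eff = 8, pos = 1, neg = 7, p = 0.070312, fail to reject H0.


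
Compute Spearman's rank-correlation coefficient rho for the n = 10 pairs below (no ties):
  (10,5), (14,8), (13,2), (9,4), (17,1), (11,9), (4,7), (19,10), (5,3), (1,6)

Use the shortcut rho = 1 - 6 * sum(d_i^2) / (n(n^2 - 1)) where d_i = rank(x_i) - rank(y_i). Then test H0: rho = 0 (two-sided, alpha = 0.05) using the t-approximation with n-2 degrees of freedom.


Step 1: Rank x and y separately (midranks; no ties here).
rank(x): 10->5, 14->8, 13->7, 9->4, 17->9, 11->6, 4->2, 19->10, 5->3, 1->1
rank(y): 5->5, 8->8, 2->2, 4->4, 1->1, 9->9, 7->7, 10->10, 3->3, 6->6
Step 2: d_i = R_x(i) - R_y(i); compute d_i^2.
  (5-5)^2=0, (8-8)^2=0, (7-2)^2=25, (4-4)^2=0, (9-1)^2=64, (6-9)^2=9, (2-7)^2=25, (10-10)^2=0, (3-3)^2=0, (1-6)^2=25
sum(d^2) = 148.
Step 3: rho = 1 - 6*148 / (10*(10^2 - 1)) = 1 - 888/990 = 0.103030.
Step 4: Under H0, t = rho * sqrt((n-2)/(1-rho^2)) = 0.2930 ~ t(8).
Step 5: Two-sided p-value from the t-distribution with 8 df = 0.776998.
Step 6: alpha = 0.05. fail to reject H0.

rho = 0.1030, p = 0.776998, fail to reject H0 at alpha = 0.05.


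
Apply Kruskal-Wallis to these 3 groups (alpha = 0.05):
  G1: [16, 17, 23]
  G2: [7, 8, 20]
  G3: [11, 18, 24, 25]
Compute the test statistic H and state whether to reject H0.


Step 1: Combine all N = 10 observations and assign midranks.
sorted (value, group, rank): (7,G2,1), (8,G2,2), (11,G3,3), (16,G1,4), (17,G1,5), (18,G3,6), (20,G2,7), (23,G1,8), (24,G3,9), (25,G3,10)
Step 2: Sum ranks within each group.
R_1 = 17 (n_1 = 3)
R_2 = 10 (n_2 = 3)
R_3 = 28 (n_3 = 4)
Step 3: H = 12/(N(N+1)) * sum(R_i^2/n_i) - 3(N+1)
     = 12/(10*11) * (17^2/3 + 10^2/3 + 28^2/4) - 3*11
     = 0.109091 * 325.667 - 33
     = 2.527273.
Step 4: No ties, so H is used without correction.
Step 5: Under H0, H ~ chi^2(2); p-value = 0.282624.
Step 6: alpha = 0.05. fail to reject H0.

H = 2.5273, df = 2, p = 0.282624, fail to reject H0.


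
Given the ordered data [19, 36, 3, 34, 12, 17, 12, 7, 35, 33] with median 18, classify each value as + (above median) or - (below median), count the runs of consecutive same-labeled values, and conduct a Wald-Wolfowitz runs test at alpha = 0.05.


Step 1: Compute median = 18; label A = above, B = below.
Labels in order: AABABBBBAA  (n_A = 5, n_B = 5)
Step 2: Count runs R = 5.
Step 3: Under H0 (random ordering), E[R] = 2*n_A*n_B/(n_A+n_B) + 1 = 2*5*5/10 + 1 = 6.0000.
        Var[R] = 2*n_A*n_B*(2*n_A*n_B - n_A - n_B) / ((n_A+n_B)^2 * (n_A+n_B-1)) = 2000/900 = 2.2222.
        SD[R] = 1.4907.
Step 4: Continuity-corrected z = (R + 0.5 - E[R]) / SD[R] = (5 + 0.5 - 6.0000) / 1.4907 = -0.3354.
Step 5: Two-sided p-value via normal approximation = 2*(1 - Phi(|z|)) = 0.737316.
Step 6: alpha = 0.05. fail to reject H0.

R = 5, z = -0.3354, p = 0.737316, fail to reject H0.


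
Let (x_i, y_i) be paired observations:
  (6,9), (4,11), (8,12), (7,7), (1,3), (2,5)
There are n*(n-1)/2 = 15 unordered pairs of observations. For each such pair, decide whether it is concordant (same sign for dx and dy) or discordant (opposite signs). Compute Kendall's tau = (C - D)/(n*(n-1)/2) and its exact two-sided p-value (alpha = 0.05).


Step 1: Enumerate the 15 unordered pairs (i,j) with i<j and classify each by sign(x_j-x_i) * sign(y_j-y_i).
  (1,2):dx=-2,dy=+2->D; (1,3):dx=+2,dy=+3->C; (1,4):dx=+1,dy=-2->D; (1,5):dx=-5,dy=-6->C
  (1,6):dx=-4,dy=-4->C; (2,3):dx=+4,dy=+1->C; (2,4):dx=+3,dy=-4->D; (2,5):dx=-3,dy=-8->C
  (2,6):dx=-2,dy=-6->C; (3,4):dx=-1,dy=-5->C; (3,5):dx=-7,dy=-9->C; (3,6):dx=-6,dy=-7->C
  (4,5):dx=-6,dy=-4->C; (4,6):dx=-5,dy=-2->C; (5,6):dx=+1,dy=+2->C
Step 2: C = 12, D = 3, total pairs = 15.
Step 3: tau = (C - D)/(n(n-1)/2) = (12 - 3)/15 = 0.600000.
Step 4: Exact two-sided p-value (enumerate n! = 720 permutations of y under H0): p = 0.136111.
Step 5: alpha = 0.05. fail to reject H0.

tau_b = 0.6000 (C=12, D=3), p = 0.136111, fail to reject H0.


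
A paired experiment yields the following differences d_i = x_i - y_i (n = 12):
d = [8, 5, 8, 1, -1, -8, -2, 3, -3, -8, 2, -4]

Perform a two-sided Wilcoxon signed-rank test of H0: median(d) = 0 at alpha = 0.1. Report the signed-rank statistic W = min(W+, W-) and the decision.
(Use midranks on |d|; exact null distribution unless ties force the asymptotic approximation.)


Step 1: Drop any zero differences (none here) and take |d_i|.
|d| = [8, 5, 8, 1, 1, 8, 2, 3, 3, 8, 2, 4]
Step 2: Midrank |d_i| (ties get averaged ranks).
ranks: |8|->10.5, |5|->8, |8|->10.5, |1|->1.5, |1|->1.5, |8|->10.5, |2|->3.5, |3|->5.5, |3|->5.5, |8|->10.5, |2|->3.5, |4|->7
Step 3: Attach original signs; sum ranks with positive sign and with negative sign.
W+ = 10.5 + 8 + 10.5 + 1.5 + 5.5 + 3.5 = 39.5
W- = 1.5 + 10.5 + 3.5 + 5.5 + 10.5 + 7 = 38.5
(Check: W+ + W- = 78 should equal n(n+1)/2 = 78.)
Step 4: Test statistic W = min(W+, W-) = 38.5.
Step 5: Ties in |d|, so use the tie-corrected normal approximation.
        E[W] = n(n+1)/4 = 12*13/4 = 39.
        Tie groups: |d|=1 (t=2), |d|=2 (t=2), |d|=3 (t=2), |d|=8 (t=4); sum(t^3 - t) = 78.
        Var[W] = n(n+1)(2n+1)/24 - sum(t^3-t)/48 = 3900/24 - 78/48 = 160.875.
        z = (W - E[W]) / sqrt(Var[W]) = (38.5 - 39) / 12.6837 = -0.0394.
        Two-sided p = 2*Phi(z) = 0.968555.
Step 6: alpha = 0.1. fail to reject H0.

W+ = 39.5, W- = 38.5, W = min = 38.5, p = 0.968555, fail to reject H0.


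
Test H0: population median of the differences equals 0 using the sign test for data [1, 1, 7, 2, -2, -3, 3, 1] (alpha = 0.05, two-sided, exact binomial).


Step 1: Discard zero differences. Original n = 8; n_eff = number of nonzero differences = 8.
Nonzero differences (with sign): +1, +1, +7, +2, -2, -3, +3, +1
Step 2: Count signs: positive = 6, negative = 2.
Step 3: Under H0: P(positive) = 0.5, so the number of positives S ~ Bin(8, 0.5).
Step 4: Two-sided exact p-value = sum of Bin(8,0.5) probabilities at or below the observed probability = 0.289062.
Step 5: alpha = 0.05. fail to reject H0.

n_eff = 8, pos = 6, neg = 2, p = 0.289062, fail to reject H0.


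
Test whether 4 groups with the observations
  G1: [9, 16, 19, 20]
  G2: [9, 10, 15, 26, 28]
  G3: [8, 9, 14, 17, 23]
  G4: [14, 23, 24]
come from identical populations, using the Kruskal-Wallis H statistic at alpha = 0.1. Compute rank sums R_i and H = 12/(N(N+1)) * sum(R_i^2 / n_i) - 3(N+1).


Step 1: Combine all N = 17 observations and assign midranks.
sorted (value, group, rank): (8,G3,1), (9,G1,3), (9,G2,3), (9,G3,3), (10,G2,5), (14,G3,6.5), (14,G4,6.5), (15,G2,8), (16,G1,9), (17,G3,10), (19,G1,11), (20,G1,12), (23,G3,13.5), (23,G4,13.5), (24,G4,15), (26,G2,16), (28,G2,17)
Step 2: Sum ranks within each group.
R_1 = 35 (n_1 = 4)
R_2 = 49 (n_2 = 5)
R_3 = 34 (n_3 = 5)
R_4 = 35 (n_4 = 3)
Step 3: H = 12/(N(N+1)) * sum(R_i^2/n_i) - 3(N+1)
     = 12/(17*18) * (35^2/4 + 49^2/5 + 34^2/5 + 35^2/3) - 3*18
     = 0.039216 * 1425.98 - 54
     = 1.920915.
Step 4: Ties present; correction factor C = 1 - 36/(17^3 - 17) = 0.992647. Corrected H = 1.920915 / 0.992647 = 1.935144.
Step 5: Under H0, H ~ chi^2(3); p-value = 0.585976.
Step 6: alpha = 0.1. fail to reject H0.

H = 1.9351, df = 3, p = 0.585976, fail to reject H0.


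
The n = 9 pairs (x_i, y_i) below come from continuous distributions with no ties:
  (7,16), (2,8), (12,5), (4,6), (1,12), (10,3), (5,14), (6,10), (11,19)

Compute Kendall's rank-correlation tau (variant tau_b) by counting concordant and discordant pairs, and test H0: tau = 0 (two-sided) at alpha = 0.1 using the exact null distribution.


Step 1: Enumerate the 36 unordered pairs (i,j) with i<j and classify each by sign(x_j-x_i) * sign(y_j-y_i).
  (1,2):dx=-5,dy=-8->C; (1,3):dx=+5,dy=-11->D; (1,4):dx=-3,dy=-10->C; (1,5):dx=-6,dy=-4->C
  (1,6):dx=+3,dy=-13->D; (1,7):dx=-2,dy=-2->C; (1,8):dx=-1,dy=-6->C; (1,9):dx=+4,dy=+3->C
  (2,3):dx=+10,dy=-3->D; (2,4):dx=+2,dy=-2->D; (2,5):dx=-1,dy=+4->D; (2,6):dx=+8,dy=-5->D
  (2,7):dx=+3,dy=+6->C; (2,8):dx=+4,dy=+2->C; (2,9):dx=+9,dy=+11->C; (3,4):dx=-8,dy=+1->D
  (3,5):dx=-11,dy=+7->D; (3,6):dx=-2,dy=-2->C; (3,7):dx=-7,dy=+9->D; (3,8):dx=-6,dy=+5->D
  (3,9):dx=-1,dy=+14->D; (4,5):dx=-3,dy=+6->D; (4,6):dx=+6,dy=-3->D; (4,7):dx=+1,dy=+8->C
  (4,8):dx=+2,dy=+4->C; (4,9):dx=+7,dy=+13->C; (5,6):dx=+9,dy=-9->D; (5,7):dx=+4,dy=+2->C
  (5,8):dx=+5,dy=-2->D; (5,9):dx=+10,dy=+7->C; (6,7):dx=-5,dy=+11->D; (6,8):dx=-4,dy=+7->D
  (6,9):dx=+1,dy=+16->C; (7,8):dx=+1,dy=-4->D; (7,9):dx=+6,dy=+5->C; (8,9):dx=+5,dy=+9->C
Step 2: C = 18, D = 18, total pairs = 36.
Step 3: tau = (C - D)/(n(n-1)/2) = (18 - 18)/36 = 0.000000.
Step 4: Exact two-sided p-value (enumerate n! = 362880 permutations of y under H0): p = 1.000000.
Step 5: alpha = 0.1. fail to reject H0.

tau_b = 0.0000 (C=18, D=18), p = 1.000000, fail to reject H0.


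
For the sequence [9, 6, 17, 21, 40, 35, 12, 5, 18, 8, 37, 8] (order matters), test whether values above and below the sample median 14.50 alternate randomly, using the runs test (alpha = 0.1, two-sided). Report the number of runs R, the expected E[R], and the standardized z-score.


Step 1: Compute median = 14.50; label A = above, B = below.
Labels in order: BBAAAABBABAB  (n_A = 6, n_B = 6)
Step 2: Count runs R = 7.
Step 3: Under H0 (random ordering), E[R] = 2*n_A*n_B/(n_A+n_B) + 1 = 2*6*6/12 + 1 = 7.0000.
        Var[R] = 2*n_A*n_B*(2*n_A*n_B - n_A - n_B) / ((n_A+n_B)^2 * (n_A+n_B-1)) = 4320/1584 = 2.7273.
        SD[R] = 1.6514.
Step 4: R = E[R], so z = 0 with no continuity correction.
Step 5: Two-sided p-value via normal approximation = 2*(1 - Phi(|z|)) = 1.000000.
Step 6: alpha = 0.1. fail to reject H0.

R = 7, z = 0.0000, p = 1.000000, fail to reject H0.


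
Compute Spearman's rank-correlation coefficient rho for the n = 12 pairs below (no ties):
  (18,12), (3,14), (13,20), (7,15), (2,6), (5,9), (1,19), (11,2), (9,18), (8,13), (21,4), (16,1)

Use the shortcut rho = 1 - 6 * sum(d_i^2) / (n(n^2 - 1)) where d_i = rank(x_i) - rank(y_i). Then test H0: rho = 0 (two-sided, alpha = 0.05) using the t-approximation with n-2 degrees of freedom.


Step 1: Rank x and y separately (midranks; no ties here).
rank(x): 18->11, 3->3, 13->9, 7->5, 2->2, 5->4, 1->1, 11->8, 9->7, 8->6, 21->12, 16->10
rank(y): 12->6, 14->8, 20->12, 15->9, 6->4, 9->5, 19->11, 2->2, 18->10, 13->7, 4->3, 1->1
Step 2: d_i = R_x(i) - R_y(i); compute d_i^2.
  (11-6)^2=25, (3-8)^2=25, (9-12)^2=9, (5-9)^2=16, (2-4)^2=4, (4-5)^2=1, (1-11)^2=100, (8-2)^2=36, (7-10)^2=9, (6-7)^2=1, (12-3)^2=81, (10-1)^2=81
sum(d^2) = 388.
Step 3: rho = 1 - 6*388 / (12*(12^2 - 1)) = 1 - 2328/1716 = -0.356643.
Step 4: Under H0, t = rho * sqrt((n-2)/(1-rho^2)) = -1.2072 ~ t(10).
Step 5: Two-sided p-value from the t-distribution with 10 df = 0.255138.
Step 6: alpha = 0.05. fail to reject H0.

rho = -0.3566, p = 0.255138, fail to reject H0 at alpha = 0.05.


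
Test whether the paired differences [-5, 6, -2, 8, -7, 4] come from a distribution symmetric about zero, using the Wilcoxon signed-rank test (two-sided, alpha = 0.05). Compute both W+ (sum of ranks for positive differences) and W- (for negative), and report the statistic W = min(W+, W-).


Step 1: Drop any zero differences (none here) and take |d_i|.
|d| = [5, 6, 2, 8, 7, 4]
Step 2: Midrank |d_i| (ties get averaged ranks).
ranks: |5|->3, |6|->4, |2|->1, |8|->6, |7|->5, |4|->2
Step 3: Attach original signs; sum ranks with positive sign and with negative sign.
W+ = 4 + 6 + 2 = 12
W- = 3 + 1 + 5 = 9
(Check: W+ + W- = 21 should equal n(n+1)/2 = 21.)
Step 4: Test statistic W = min(W+, W-) = 9.
Step 5: No ties, so the exact null distribution over the 2^6 = 64 sign assignments gives the two-sided p-value = 0.843750.
Step 6: alpha = 0.05. fail to reject H0.

W+ = 12, W- = 9, W = min = 9, p = 0.843750, fail to reject H0.


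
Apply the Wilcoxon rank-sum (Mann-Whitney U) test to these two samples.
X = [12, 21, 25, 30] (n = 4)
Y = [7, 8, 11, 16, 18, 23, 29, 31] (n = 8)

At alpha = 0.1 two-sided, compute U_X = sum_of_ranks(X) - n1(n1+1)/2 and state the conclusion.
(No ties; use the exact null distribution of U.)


Step 1: Combine and sort all 12 observations; assign midranks.
sorted (value, group): (7,Y), (8,Y), (11,Y), (12,X), (16,Y), (18,Y), (21,X), (23,Y), (25,X), (29,Y), (30,X), (31,Y)
ranks: 7->1, 8->2, 11->3, 12->4, 16->5, 18->6, 21->7, 23->8, 25->9, 29->10, 30->11, 31->12
Step 2: Rank sum for X: R1 = 4 + 7 + 9 + 11 = 31.
Step 3: U_X = R1 - n1(n1+1)/2 = 31 - 4*5/2 = 31 - 10 = 21.
       U_Y = n1*n2 - U_X = 32 - 21 = 11.
Step 4: No ties, so the exact null distribution of U (based on enumerating the C(12,4) = 495 equally likely rank assignments) gives the two-sided p-value.
Step 5: p-value = 0.460606; compare to alpha = 0.1. fail to reject H0.

U_X = 21, p = 0.460606, fail to reject H0 at alpha = 0.1.


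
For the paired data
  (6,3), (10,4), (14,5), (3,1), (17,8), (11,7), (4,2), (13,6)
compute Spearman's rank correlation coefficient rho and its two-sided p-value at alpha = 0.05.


Step 1: Rank x and y separately (midranks; no ties here).
rank(x): 6->3, 10->4, 14->7, 3->1, 17->8, 11->5, 4->2, 13->6
rank(y): 3->3, 4->4, 5->5, 1->1, 8->8, 7->7, 2->2, 6->6
Step 2: d_i = R_x(i) - R_y(i); compute d_i^2.
  (3-3)^2=0, (4-4)^2=0, (7-5)^2=4, (1-1)^2=0, (8-8)^2=0, (5-7)^2=4, (2-2)^2=0, (6-6)^2=0
sum(d^2) = 8.
Step 3: rho = 1 - 6*8 / (8*(8^2 - 1)) = 1 - 48/504 = 0.904762.
Step 4: Under H0, t = rho * sqrt((n-2)/(1-rho^2)) = 5.2034 ~ t(6).
Step 5: Two-sided p-value from the t-distribution with 6 df = 0.002008.
Step 6: alpha = 0.05. reject H0.

rho = 0.9048, p = 0.002008, reject H0 at alpha = 0.05.


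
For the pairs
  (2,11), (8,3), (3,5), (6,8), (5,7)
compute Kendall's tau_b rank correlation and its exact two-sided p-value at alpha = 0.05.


Step 1: Enumerate the 10 unordered pairs (i,j) with i<j and classify each by sign(x_j-x_i) * sign(y_j-y_i).
  (1,2):dx=+6,dy=-8->D; (1,3):dx=+1,dy=-6->D; (1,4):dx=+4,dy=-3->D; (1,5):dx=+3,dy=-4->D
  (2,3):dx=-5,dy=+2->D; (2,4):dx=-2,dy=+5->D; (2,5):dx=-3,dy=+4->D; (3,4):dx=+3,dy=+3->C
  (3,5):dx=+2,dy=+2->C; (4,5):dx=-1,dy=-1->C
Step 2: C = 3, D = 7, total pairs = 10.
Step 3: tau = (C - D)/(n(n-1)/2) = (3 - 7)/10 = -0.400000.
Step 4: Exact two-sided p-value (enumerate n! = 120 permutations of y under H0): p = 0.483333.
Step 5: alpha = 0.05. fail to reject H0.

tau_b = -0.4000 (C=3, D=7), p = 0.483333, fail to reject H0.


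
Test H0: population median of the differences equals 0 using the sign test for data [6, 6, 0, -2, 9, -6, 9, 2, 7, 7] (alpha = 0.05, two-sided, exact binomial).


Step 1: Discard zero differences. Original n = 10; n_eff = number of nonzero differences = 9.
Nonzero differences (with sign): +6, +6, -2, +9, -6, +9, +2, +7, +7
Step 2: Count signs: positive = 7, negative = 2.
Step 3: Under H0: P(positive) = 0.5, so the number of positives S ~ Bin(9, 0.5).
Step 4: Two-sided exact p-value = sum of Bin(9,0.5) probabilities at or below the observed probability = 0.179688.
Step 5: alpha = 0.05. fail to reject H0.

n_eff = 9, pos = 7, neg = 2, p = 0.179688, fail to reject H0.


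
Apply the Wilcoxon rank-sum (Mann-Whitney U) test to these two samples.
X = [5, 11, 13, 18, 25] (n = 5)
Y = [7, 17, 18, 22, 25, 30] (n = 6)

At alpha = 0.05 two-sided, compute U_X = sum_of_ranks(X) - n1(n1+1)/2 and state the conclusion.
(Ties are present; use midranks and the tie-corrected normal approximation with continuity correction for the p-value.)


Step 1: Combine and sort all 11 observations; assign midranks.
sorted (value, group): (5,X), (7,Y), (11,X), (13,X), (17,Y), (18,X), (18,Y), (22,Y), (25,X), (25,Y), (30,Y)
ranks: 5->1, 7->2, 11->3, 13->4, 17->5, 18->6.5, 18->6.5, 22->8, 25->9.5, 25->9.5, 30->11
Step 2: Rank sum for X: R1 = 1 + 3 + 4 + 6.5 + 9.5 = 24.
Step 3: U_X = R1 - n1(n1+1)/2 = 24 - 5*6/2 = 24 - 15 = 9.
       U_Y = n1*n2 - U_X = 30 - 9 = 21.
Step 4: Ties are present, so use the tie-corrected normal approximation (with continuity correction) for the p-value.
Step 5: p-value = 0.313093; compare to alpha = 0.05. fail to reject H0.

U_X = 9, p = 0.313093, fail to reject H0 at alpha = 0.05.


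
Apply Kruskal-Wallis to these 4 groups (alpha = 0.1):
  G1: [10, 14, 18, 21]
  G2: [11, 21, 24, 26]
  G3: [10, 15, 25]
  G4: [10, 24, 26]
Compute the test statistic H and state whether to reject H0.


Step 1: Combine all N = 14 observations and assign midranks.
sorted (value, group, rank): (10,G1,2), (10,G3,2), (10,G4,2), (11,G2,4), (14,G1,5), (15,G3,6), (18,G1,7), (21,G1,8.5), (21,G2,8.5), (24,G2,10.5), (24,G4,10.5), (25,G3,12), (26,G2,13.5), (26,G4,13.5)
Step 2: Sum ranks within each group.
R_1 = 22.5 (n_1 = 4)
R_2 = 36.5 (n_2 = 4)
R_3 = 20 (n_3 = 3)
R_4 = 26 (n_4 = 3)
Step 3: H = 12/(N(N+1)) * sum(R_i^2/n_i) - 3(N+1)
     = 12/(14*15) * (22.5^2/4 + 36.5^2/4 + 20^2/3 + 26^2/3) - 3*15
     = 0.057143 * 818.292 - 45
     = 1.759524.
Step 4: Ties present; correction factor C = 1 - 42/(14^3 - 14) = 0.984615. Corrected H = 1.759524 / 0.984615 = 1.787016.
Step 5: Under H0, H ~ chi^2(3); p-value = 0.617764.
Step 6: alpha = 0.1. fail to reject H0.

H = 1.7870, df = 3, p = 0.617764, fail to reject H0.


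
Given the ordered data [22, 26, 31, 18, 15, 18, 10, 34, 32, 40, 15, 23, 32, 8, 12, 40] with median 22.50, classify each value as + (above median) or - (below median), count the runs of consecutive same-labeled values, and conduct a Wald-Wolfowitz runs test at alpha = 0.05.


Step 1: Compute median = 22.50; label A = above, B = below.
Labels in order: BAABBBBAAABAABBA  (n_A = 8, n_B = 8)
Step 2: Count runs R = 8.
Step 3: Under H0 (random ordering), E[R] = 2*n_A*n_B/(n_A+n_B) + 1 = 2*8*8/16 + 1 = 9.0000.
        Var[R] = 2*n_A*n_B*(2*n_A*n_B - n_A - n_B) / ((n_A+n_B)^2 * (n_A+n_B-1)) = 14336/3840 = 3.7333.
        SD[R] = 1.9322.
Step 4: Continuity-corrected z = (R + 0.5 - E[R]) / SD[R] = (8 + 0.5 - 9.0000) / 1.9322 = -0.2588.
Step 5: Two-sided p-value via normal approximation = 2*(1 - Phi(|z|)) = 0.795809.
Step 6: alpha = 0.05. fail to reject H0.

R = 8, z = -0.2588, p = 0.795809, fail to reject H0.
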